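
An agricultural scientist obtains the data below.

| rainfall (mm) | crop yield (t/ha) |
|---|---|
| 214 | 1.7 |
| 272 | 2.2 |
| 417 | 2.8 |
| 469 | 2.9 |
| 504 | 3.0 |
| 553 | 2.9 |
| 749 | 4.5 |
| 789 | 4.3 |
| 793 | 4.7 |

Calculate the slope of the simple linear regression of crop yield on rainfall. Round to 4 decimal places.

n = 9, Σx = 4760, Σy = 29, Σxy = 17095.9, Σx² = 2885826
Sxx = Σx² − (Σx)²/n = 2885826 − 2517511.111111 = 368314.888889
Sxy = Σxy − (Σx)(Σy)/n = 17095.9 − 15337.777778 = 1758.122222
b = Sxy/Sxx = 1758.122222/368314.888889 = 0.004773

0.0048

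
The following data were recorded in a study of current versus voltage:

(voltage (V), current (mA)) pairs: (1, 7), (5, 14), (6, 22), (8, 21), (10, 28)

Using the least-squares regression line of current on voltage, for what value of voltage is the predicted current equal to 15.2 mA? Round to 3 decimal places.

4.598

n = 5, Σx = 30, Σy = 92, Σxy = 657, Σx² = 226
Sxx = Σx² − (Σx)²/n = 226 − 180 = 46
Sxy = Σxy − (Σx)(Σy)/n = 657 − 552 = 105
b = Sxy/Sxx = 105/46 = 2.282609
a = ȳ − b·x̄ = 18.4 − 2.282609·6 = 4.704348
Set a + b·x = 15.2: x = (15.2 − 4.704348) / 2.282609 = 4.598095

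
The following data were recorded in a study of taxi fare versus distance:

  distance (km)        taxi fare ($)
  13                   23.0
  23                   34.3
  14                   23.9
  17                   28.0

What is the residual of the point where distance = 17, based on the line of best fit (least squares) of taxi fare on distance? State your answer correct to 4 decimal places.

0.4144

n = 4, Σx = 67, Σy = 109.2, Σxy = 1898.5, Σx² = 1183
Sxx = Σx² − (Σx)²/n = 1183 − 1122.25 = 60.75
Sxy = Σxy − (Σx)(Σy)/n = 1898.5 − 1829.1 = 69.4
b = Sxy/Sxx = 69.4/60.75 = 1.142387
a = ȳ − b·x̄ = 27.3 − 1.142387·16.75 = 8.165021
ŷ(17) = 8.165021 + 1.142387·17 = 27.585597
residual = y − ŷ = 28.0 − 27.585597 = 0.414403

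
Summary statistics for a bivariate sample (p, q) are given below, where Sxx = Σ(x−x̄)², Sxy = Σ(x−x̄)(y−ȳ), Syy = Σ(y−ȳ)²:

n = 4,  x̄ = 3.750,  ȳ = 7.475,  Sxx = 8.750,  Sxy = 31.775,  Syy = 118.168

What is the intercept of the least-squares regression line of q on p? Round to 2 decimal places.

-6.14

b = Sxy/Sxx = 31.775/8.75 = 3.631429
a = ȳ − b·x̄ = 7.475 − 3.631429·3.75 = -6.142857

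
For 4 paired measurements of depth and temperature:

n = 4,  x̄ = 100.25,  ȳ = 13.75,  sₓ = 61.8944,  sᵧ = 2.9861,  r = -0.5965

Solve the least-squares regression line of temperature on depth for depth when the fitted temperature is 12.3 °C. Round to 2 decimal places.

150.64

b = r · sᵧ/sₓ = -0.5965 · 2.9861/61.8944 = -0.028778
a = ȳ − b·x̄ = 13.75 − (-0.028778)·100.25 = 16.635013
Set a + b·x = 12.3: x = (12.3 − 16.635013) / (-0.028778) = 150.635383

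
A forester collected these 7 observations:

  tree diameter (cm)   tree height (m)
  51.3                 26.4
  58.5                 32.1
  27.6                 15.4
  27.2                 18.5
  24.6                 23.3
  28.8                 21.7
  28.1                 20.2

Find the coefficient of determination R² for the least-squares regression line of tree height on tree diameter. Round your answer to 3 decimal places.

n = 7, Σx = 246.1, Σy = 157.6, Σxy = 5926.17, Σx² = 9779.75, Σy² = 3728.6
Sxx = Σx² − (Σx)²/n = 9779.75 − 8652.172857 = 1127.577143
Sxy = Σxy − (Σx)(Σy)/n = 5926.17 − 5540.765714 = 385.404286
Syy = Σy² − (Σy)²/n = 3728.6 − 3548.251429 = 180.348571
R² = Sxy²/(Sxx·Syy) = (385.404286)²/(1127.577143·180.348571) = 0.730422

0.730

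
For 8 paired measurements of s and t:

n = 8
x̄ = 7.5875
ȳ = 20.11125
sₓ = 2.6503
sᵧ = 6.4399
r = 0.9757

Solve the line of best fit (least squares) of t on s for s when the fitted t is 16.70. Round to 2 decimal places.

b = r · sᵧ/sₓ = 0.9757 · 6.4399/2.6503 = 2.370830
a = ȳ − b·x̄ = 20.11125 − 2.370830·7.5875 = 2.122578
Set a + b·x = 16.70: x = (16.70 − 2.122578) / 2.370830 = 6.148658

6.15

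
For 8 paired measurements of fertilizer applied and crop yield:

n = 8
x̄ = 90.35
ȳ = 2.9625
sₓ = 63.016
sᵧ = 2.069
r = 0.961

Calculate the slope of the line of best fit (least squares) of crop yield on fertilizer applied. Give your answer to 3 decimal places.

b = r · sᵧ/sₓ = 0.961 · 2.069/63.016 = 0.031552

0.032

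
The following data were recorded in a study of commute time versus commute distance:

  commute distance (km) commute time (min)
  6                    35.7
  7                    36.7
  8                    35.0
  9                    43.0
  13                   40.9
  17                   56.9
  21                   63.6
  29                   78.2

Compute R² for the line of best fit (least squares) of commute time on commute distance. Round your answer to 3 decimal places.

0.961

n = 8, Σx = 110, Σy = 390, Σxy = 6240.5, Σx² = 1970, Σy² = 20766
Sxx = Σx² − (Σx)²/n = 1970 − 1512.5 = 457.5
Sxy = Σxy − (Σx)(Σy)/n = 6240.5 − 5362.5 = 878
Syy = Σy² − (Σy)²/n = 20766 − 19012.5 = 1753.5
R² = Sxy²/(Sxx·Syy) = (878)²/(457.5·1753.5) = 0.960931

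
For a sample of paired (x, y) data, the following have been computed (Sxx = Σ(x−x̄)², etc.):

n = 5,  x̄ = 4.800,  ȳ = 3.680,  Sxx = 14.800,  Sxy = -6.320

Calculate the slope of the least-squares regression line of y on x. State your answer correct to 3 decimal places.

-0.427

b = Sxy/Sxx = -6.32/14.8 = -0.427027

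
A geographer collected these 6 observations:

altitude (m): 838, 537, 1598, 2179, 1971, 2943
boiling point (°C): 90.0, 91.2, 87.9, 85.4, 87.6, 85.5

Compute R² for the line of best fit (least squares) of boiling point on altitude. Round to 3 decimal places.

0.907

n = 6, Σx = 10066, Σy = 527.6, Σxy = 875231.3, Σx² = 20838348, Σy² = 46421.02
Sxx = Σx² − (Σx)²/n = 20838348 − 16887392.666667 = 3950955.333333
Sxy = Σxy − (Σx)(Σy)/n = 875231.3 − 885136.933333 = -9905.633333
Syy = Σy² − (Σy)²/n = 46421.02 − 46393.626667 = 27.393333
R² = Sxy²/(Sxx·Syy) = (-9905.633333)²/(3950955.333333·27.393333) = 0.906604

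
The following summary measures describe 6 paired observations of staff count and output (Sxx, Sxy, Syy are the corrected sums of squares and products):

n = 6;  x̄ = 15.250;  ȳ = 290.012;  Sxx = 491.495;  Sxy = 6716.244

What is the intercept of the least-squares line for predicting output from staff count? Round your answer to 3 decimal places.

b = Sxy/Sxx = 6716.244/491.495 = 13.664928
a = ȳ − b·x̄ = 290.012 − 13.664928·15.25 = 81.621841

81.622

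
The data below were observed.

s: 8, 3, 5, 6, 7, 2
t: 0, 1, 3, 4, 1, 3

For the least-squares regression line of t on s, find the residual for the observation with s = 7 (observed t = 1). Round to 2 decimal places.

-0.52

n = 6, Σx = 31, Σy = 12, Σxy = 55, Σx² = 187
Sxx = Σx² − (Σx)²/n = 187 − 160.166667 = 26.833333
Sxy = Σxy − (Σx)(Σy)/n = 55 − 62 = -7
b = Sxy/Sxx = -7/26.833333 = -0.260870
a = ȳ − b·x̄ = 2 − (-0.260870)·5.166667 = 3.347826
ŷ(7) = 3.347826 + (-0.260870)·7 = 1.521739
residual = y − ŷ = 1 − 1.521739 = -0.521739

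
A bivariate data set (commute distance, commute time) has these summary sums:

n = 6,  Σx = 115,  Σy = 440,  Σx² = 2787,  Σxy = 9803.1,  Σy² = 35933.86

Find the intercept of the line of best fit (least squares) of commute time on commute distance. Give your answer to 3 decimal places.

28.288

Sxx = Σx² − (Σx)²/n = 2787 − 2204.166667 = 582.833333
Sxy = Σxy − (Σx)(Σy)/n = 9803.1 − 8433.333333 = 1369.766667
b = Sxy/Sxx = 1369.766667/582.833333 = 2.350186
a = ȳ − b·x̄ = 73.333333 − 2.350186·19.166667 = 28.288104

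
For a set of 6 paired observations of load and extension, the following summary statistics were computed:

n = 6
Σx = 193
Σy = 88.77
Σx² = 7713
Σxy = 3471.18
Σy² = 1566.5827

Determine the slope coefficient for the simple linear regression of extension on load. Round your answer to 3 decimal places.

0.409

Sxx = Σx² − (Σx)²/n = 7713 − 6208.166667 = 1504.833333
Sxy = Σxy − (Σx)(Σy)/n = 3471.18 − 2855.435 = 615.745
b = Sxy/Sxx = 615.745/1504.833333 = 0.409178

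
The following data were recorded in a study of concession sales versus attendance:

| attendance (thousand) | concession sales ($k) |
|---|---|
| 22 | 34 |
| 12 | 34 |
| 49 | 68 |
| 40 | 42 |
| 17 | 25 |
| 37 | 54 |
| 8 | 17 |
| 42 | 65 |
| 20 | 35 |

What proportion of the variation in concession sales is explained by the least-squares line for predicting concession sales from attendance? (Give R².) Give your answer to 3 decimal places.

0.846

n = 9, Σx = 247, Σy = 374, Σxy = 12157, Σx² = 8515, Σy² = 17980
Sxx = Σx² − (Σx)²/n = 8515 − 6778.777778 = 1736.222222
Sxy = Σxy − (Σx)(Σy)/n = 12157 − 10264.222222 = 1892.777778
Syy = Σy² − (Σy)²/n = 17980 − 15541.777778 = 2438.222222
R² = Sxy²/(Sxx·Syy) = (1892.777778)²/(1736.222222·2438.222222) = 0.846293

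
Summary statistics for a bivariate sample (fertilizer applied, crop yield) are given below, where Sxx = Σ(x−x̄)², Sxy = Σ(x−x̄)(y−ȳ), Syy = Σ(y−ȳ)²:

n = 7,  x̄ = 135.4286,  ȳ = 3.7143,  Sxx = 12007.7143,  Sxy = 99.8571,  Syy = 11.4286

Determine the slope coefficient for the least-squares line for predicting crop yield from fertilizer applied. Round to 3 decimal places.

0.008

b = Sxy/Sxx = 99.8571/12007.7143 = 0.008316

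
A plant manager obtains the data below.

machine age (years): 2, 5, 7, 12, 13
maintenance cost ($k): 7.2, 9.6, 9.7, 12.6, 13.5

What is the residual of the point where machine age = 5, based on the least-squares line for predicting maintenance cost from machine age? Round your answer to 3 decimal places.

0.587

n = 5, Σx = 39, Σy = 52.6, Σxy = 457, Σx² = 391
Sxx = Σx² − (Σx)²/n = 391 − 304.2 = 86.8
Sxy = Σxy − (Σx)(Σy)/n = 457 − 410.28 = 46.72
b = Sxy/Sxx = 46.72/86.8 = 0.538249
a = ȳ − b·x̄ = 10.52 − 0.538249·7.8 = 6.321659
ŷ(5) = 6.321659 + 0.538249·5 = 9.012903
residual = y − ŷ = 9.6 − 9.012903 = 0.587097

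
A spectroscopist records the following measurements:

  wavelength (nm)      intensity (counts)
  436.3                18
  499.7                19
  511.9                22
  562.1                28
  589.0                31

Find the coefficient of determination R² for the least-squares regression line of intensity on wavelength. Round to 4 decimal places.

n = 5, Σx = 2599, Σy = 118, Σxy = 62607.3, Σx² = 1364976.8, Σy² = 2914
Sxx = Σx² − (Σx)²/n = 1364976.8 − 1350960.2 = 14016.6
Sxy = Σxy − (Σx)(Σy)/n = 62607.3 − 61336.4 = 1270.9
Syy = Σy² − (Σy)²/n = 2914 − 2784.8 = 129.2
R² = Sxy²/(Sxx·Syy) = (1270.9)²/(14016.6·129.2) = 0.891903

0.8919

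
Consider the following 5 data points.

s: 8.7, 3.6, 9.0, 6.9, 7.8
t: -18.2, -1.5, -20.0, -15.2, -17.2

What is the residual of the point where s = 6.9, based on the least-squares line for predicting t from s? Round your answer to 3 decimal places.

-1.790

n = 5, Σx = 36, Σy = -72.1, Σxy = -582.78, Σx² = 278.1
Sxx = Σx² − (Σx)²/n = 278.1 − 259.2 = 18.9
Sxy = Σxy − (Σx)(Σy)/n = -582.78 − (-519.12) = -63.66
b = Sxy/Sxx = -63.66/18.9 = -3.368254
a = ȳ − b·x̄ = -14.42 − (-3.368254)·7.2 = 9.831429
ŷ(6.9) = 9.831429 + (-3.368254)·6.9 = -13.409524
residual = y − ŷ = -15.2 − (-13.409524) = -1.790476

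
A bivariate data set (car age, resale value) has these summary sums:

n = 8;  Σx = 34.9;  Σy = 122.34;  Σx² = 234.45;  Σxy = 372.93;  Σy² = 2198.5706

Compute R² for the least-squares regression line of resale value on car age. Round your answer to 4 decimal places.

0.9597

Sxx = Σx² − (Σx)²/n = 234.45 − 152.25125 = 82.19875
Sxy = Σxy − (Σx)(Σy)/n = 372.93 − 533.70825 = -160.77825
Syy = Σy² − (Σy)²/n = 2198.5706 − 1870.88445 = 327.68615
R² = Sxy²/(Sxx·Syy) = (-160.77825)²/(82.19875·327.68615) = 0.959691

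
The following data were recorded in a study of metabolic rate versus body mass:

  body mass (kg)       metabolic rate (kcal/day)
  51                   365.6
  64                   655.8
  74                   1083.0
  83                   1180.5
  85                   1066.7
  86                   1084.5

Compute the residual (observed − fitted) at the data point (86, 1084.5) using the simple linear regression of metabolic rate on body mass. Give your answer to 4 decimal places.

n = 6, Σx = 443, Σy = 5436.1, Σxy = 422676.8, Σx² = 33683
Sxx = Σx² − (Σx)²/n = 33683 − 32708.166667 = 974.833333
Sxy = Σxy − (Σx)(Σy)/n = 422676.8 − 401365.383333 = 21311.416667
b = Sxy/Sxx = 21311.416667/974.833333 = 21.861600
a = ȳ − b·x̄ = 906.016667 − 21.861600·73.833333 = -708.098154
ŷ(86) = -708.098154 + 21.861600·86 = 1171.999470
residual = y − ŷ = 1084.5 − 1171.999470 = -87.499470

-87.4995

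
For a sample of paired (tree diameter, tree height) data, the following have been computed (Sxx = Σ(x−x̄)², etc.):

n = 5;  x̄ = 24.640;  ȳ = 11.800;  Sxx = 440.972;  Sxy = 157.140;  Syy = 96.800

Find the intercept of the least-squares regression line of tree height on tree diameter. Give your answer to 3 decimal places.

3.020

b = Sxy/Sxx = 157.14/440.972 = 0.356349
a = ȳ − b·x̄ = 11.8 − 0.356349·24.64 = 3.019557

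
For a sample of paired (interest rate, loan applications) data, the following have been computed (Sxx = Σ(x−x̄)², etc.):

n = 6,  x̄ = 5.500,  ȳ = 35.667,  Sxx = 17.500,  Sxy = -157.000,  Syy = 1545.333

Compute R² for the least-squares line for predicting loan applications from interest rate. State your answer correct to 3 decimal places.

0.911

R² = Sxy²/(Sxx·Syy) = (-157)²/(17.5·1545.333) = 0.911463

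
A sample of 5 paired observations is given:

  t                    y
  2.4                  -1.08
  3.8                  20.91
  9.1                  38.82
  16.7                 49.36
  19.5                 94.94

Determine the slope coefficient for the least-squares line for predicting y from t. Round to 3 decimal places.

4.382

n = 5, Σx = 51.5, Σy = 202.95, Σxy = 3105.77, Σx² = 762.15
Sxx = Σx² − (Σx)²/n = 762.15 − 530.45 = 231.7
Sxy = Σxy − (Σx)(Σy)/n = 3105.77 − 2090.385 = 1015.385
b = Sxy/Sxx = 1015.385/231.7 = 4.382326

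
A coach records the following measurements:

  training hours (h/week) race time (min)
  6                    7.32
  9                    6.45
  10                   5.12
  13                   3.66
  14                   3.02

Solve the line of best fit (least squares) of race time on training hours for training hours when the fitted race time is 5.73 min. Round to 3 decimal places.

n = 5, Σx = 52, Σy = 25.57, Σxy = 243.03, Σx² = 582
Sxx = Σx² − (Σx)²/n = 582 − 540.8 = 41.2
Sxy = Σxy − (Σx)(Σy)/n = 243.03 − 265.928 = -22.898
b = Sxy/Sxx = -22.898/41.2 = -0.555777
a = ȳ − b·x̄ = 5.114 − (-0.555777)·10.4 = 10.894078
Set a + b·x = 5.73: x = (5.73 − 10.894078) / (-0.555777) = 9.291641

9.292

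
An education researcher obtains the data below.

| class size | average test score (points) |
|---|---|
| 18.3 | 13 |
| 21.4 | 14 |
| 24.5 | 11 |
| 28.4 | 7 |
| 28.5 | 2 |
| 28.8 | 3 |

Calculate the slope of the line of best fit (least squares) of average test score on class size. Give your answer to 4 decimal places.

-1.0376

n = 6, Σx = 149.9, Σy = 50, Σxy = 1149.2, Σx² = 3841.35
Sxx = Σx² − (Σx)²/n = 3841.35 − 3745.001667 = 96.348333
Sxy = Σxy − (Σx)(Σy)/n = 1149.2 − 1249.166667 = -99.966667
b = Sxy/Sxx = -99.966667/96.348333 = -1.037555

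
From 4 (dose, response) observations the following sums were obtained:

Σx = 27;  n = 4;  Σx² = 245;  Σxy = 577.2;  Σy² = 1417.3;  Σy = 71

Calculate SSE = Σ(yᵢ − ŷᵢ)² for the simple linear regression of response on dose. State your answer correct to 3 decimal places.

Sxx = Σx² − (Σx)²/n = 245 − 182.25 = 62.75
Sxy = Σxy − (Σx)(Σy)/n = 577.2 − 479.25 = 97.95
Syy = Σy² − (Σy)²/n = 1417.3 − 1260.25 = 157.05
b = Sxy/Sxx = 97.95/62.75 = 1.560956
SSE = Syy − b·Sxy = 157.05 − 1.560956·97.95 = 4.154343

4.154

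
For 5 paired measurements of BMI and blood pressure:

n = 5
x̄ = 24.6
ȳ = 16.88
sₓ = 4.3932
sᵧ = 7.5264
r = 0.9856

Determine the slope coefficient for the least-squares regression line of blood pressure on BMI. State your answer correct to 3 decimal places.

b = r · sᵧ/sₓ = 0.9856 · 7.5264/4.3932 = 1.688523

1.689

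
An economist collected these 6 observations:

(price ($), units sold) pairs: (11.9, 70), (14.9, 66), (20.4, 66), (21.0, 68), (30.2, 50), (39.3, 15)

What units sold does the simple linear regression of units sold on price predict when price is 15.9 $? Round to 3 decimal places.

69.439

n = 6, Σx = 137.7, Σy = 335, Σxy = 6690.3, Σx² = 3677.31
Sxx = Σx² − (Σx)²/n = 3677.31 − 3160.215 = 517.095
Sxy = Σxy − (Σx)(Σy)/n = 6690.3 − 7688.25 = -997.95
b = Sxy/Sxx = -997.95/517.095 = -1.929916
a = ȳ − b·x̄ = 55.833333 − (-1.929916)·22.95 = 100.124909
ŷ(15.9) = a + b·15.9 = 100.124909 + (-1.929916)·15.9 = 69.439242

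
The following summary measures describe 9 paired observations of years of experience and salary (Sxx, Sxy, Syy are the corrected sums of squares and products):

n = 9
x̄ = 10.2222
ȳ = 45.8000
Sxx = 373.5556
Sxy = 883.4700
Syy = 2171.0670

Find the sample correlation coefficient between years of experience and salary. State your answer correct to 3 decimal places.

r = Sxy/√(Sxx·Syy) = 883.47/√(811014.235825) = 883.47/900.563288 = 0.981019

0.981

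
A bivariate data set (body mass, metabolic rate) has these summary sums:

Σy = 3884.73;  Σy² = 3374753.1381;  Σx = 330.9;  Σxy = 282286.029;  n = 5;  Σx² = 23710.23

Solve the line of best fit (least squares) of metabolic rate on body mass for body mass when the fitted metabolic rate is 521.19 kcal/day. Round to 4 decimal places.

47.7934

Sxx = Σx² − (Σx)²/n = 23710.23 − 21898.962 = 1811.268
Sxy = Σxy − (Σx)(Σy)/n = 282286.029 − 257091.4314 = 25194.5976
b = Sxy/Sxx = 25194.5976/1811.268 = 13.909923
a = ȳ − b·x̄ = 776.946 − 13.909923·66.18 = -143.612674
Set a + b·x = 521.19: x = (521.19 − (-143.612674)) / 13.909923 = 47.793413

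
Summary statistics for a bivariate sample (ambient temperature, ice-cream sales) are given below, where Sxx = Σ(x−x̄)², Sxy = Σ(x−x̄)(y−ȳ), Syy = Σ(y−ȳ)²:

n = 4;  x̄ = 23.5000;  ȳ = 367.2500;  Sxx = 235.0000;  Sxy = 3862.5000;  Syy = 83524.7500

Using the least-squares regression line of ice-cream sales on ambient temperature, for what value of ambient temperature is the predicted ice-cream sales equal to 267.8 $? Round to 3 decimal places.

b = Sxy/Sxx = 3862.5/235 = 16.436170
a = ȳ − b·x̄ = 367.25 − 16.436170·23.5 = -19
Set a + b·x = 267.8: x = (267.8 − (-19)) / 16.436170 = 17.449320

17.449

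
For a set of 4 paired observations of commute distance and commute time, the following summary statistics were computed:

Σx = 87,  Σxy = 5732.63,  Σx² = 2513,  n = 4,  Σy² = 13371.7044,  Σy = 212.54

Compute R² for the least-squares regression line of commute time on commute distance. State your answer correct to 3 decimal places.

Sxx = Σx² − (Σx)²/n = 2513 − 1892.25 = 620.75
Sxy = Σxy − (Σx)(Σy)/n = 5732.63 − 4622.745 = 1109.885
Syy = Σy² − (Σy)²/n = 13371.7044 − 11293.3129 = 2078.3915
R² = Sxy²/(Sxx·Syy) = (1109.885)²/(620.75·2078.3915) = 0.954799

0.955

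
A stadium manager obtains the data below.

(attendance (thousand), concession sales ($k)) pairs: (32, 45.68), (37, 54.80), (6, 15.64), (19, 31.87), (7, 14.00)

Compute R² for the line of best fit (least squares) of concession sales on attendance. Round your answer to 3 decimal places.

0.993

n = 5, Σx = 101, Σy = 161.99, Σxy = 4286.73, Σx² = 2839, Σy² = 6546.0089
Sxx = Σx² − (Σx)²/n = 2839 − 2040.2 = 798.8
Sxy = Σxy − (Σx)(Σy)/n = 4286.73 − 3272.198 = 1014.532
Syy = Σy² − (Σy)²/n = 6546.0089 − 5248.15202 = 1297.85688
R² = Sxy²/(Sxx·Syy) = (1014.532)²/(798.8·1297.85688) = 0.992811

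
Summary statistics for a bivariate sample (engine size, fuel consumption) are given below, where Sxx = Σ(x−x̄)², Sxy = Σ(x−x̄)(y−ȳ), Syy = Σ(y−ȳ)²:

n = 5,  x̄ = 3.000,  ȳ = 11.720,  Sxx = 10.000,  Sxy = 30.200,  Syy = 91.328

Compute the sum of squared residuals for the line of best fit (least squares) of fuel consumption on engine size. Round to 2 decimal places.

0.12

b = Sxy/Sxx = 30.2/10 = 3.02
SSE = Syy − b·Sxy = 91.328 − 3.02·30.2 = 0.124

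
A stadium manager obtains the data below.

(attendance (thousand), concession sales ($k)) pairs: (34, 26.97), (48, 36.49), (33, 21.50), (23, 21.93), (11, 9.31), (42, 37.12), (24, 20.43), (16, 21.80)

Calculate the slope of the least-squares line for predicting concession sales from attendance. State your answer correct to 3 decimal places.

n = 8, Σx = 231, Σy = 195.55, Σxy = 6382.96, Σx² = 7795
Sxx = Σx² − (Σx)²/n = 7795 − 6670.125 = 1124.875
Sxy = Σxy − (Σx)(Σy)/n = 6382.96 − 5646.50625 = 736.45375
b = Sxy/Sxx = 736.45375/1124.875 = 0.654698

0.655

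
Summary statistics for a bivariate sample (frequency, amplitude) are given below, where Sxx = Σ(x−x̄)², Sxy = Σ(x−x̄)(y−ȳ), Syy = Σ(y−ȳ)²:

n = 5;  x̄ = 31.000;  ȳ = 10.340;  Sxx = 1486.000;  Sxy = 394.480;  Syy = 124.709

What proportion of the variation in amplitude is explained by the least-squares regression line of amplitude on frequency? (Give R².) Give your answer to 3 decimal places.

0.840

R² = Sxy²/(Sxx·Syy) = (394.48)²/(1486·124.709) = 0.839718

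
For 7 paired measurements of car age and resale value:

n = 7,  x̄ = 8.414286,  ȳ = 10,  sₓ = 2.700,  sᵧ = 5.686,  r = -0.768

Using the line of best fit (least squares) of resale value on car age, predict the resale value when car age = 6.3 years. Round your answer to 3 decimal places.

b = r · sᵧ/sₓ = -0.768 · 5.686/2.7 = -1.617351
a = ȳ − b·x̄ = 10 − (-1.617351)·8.414286 = 23.608855
ŷ(6.3) = a + b·6.3 = 23.608855 + (-1.617351)·6.3 = 13.419543

13.420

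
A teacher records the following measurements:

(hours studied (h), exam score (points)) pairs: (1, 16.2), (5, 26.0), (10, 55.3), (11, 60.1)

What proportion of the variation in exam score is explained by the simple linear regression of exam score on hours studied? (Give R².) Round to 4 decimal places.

n = 4, Σx = 27, Σy = 157.6, Σxy = 1360.3, Σx² = 247, Σy² = 7608.54
Sxx = Σx² − (Σx)²/n = 247 − 182.25 = 64.75
Sxy = Σxy − (Σx)(Σy)/n = 1360.3 − 1063.8 = 296.5
Syy = Σy² − (Σy)²/n = 7608.54 − 6209.44 = 1399.1
R² = Sxy²/(Sxx·Syy) = (296.5)²/(64.75·1399.1) = 0.970423

0.9704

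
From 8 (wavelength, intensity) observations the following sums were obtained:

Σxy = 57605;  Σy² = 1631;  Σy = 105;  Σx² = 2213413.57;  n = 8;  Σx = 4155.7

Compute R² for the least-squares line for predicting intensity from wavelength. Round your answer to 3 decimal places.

Sxx = Σx² − (Σx)²/n = 2213413.57 − 2158730.31125 = 54683.25875
Sxy = Σxy − (Σx)(Σy)/n = 57605 − 54543.5625 = 3061.4375
Syy = Σy² − (Σy)²/n = 1631 − 1378.125 = 252.875
R² = Sxy²/(Sxx·Syy) = (3061.4375)²/(54683.25875·252.875) = 0.677783

0.678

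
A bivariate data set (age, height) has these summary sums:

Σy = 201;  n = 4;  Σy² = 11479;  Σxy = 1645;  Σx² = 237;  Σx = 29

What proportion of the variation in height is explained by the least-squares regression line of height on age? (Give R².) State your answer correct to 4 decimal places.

Sxx = Σx² − (Σx)²/n = 237 − 210.25 = 26.75
Sxy = Σxy − (Σx)(Σy)/n = 1645 − 1457.25 = 187.75
Syy = Σy² − (Σy)²/n = 11479 − 10100.25 = 1378.75
R² = Sxy²/(Sxx·Syy) = (187.75)²/(26.75·1378.75) = 0.955764

0.9558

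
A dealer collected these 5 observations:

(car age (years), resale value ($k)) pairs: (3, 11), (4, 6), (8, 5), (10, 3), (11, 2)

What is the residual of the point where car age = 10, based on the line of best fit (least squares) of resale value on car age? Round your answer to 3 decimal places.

0.102

n = 5, Σx = 36, Σy = 27, Σxy = 149, Σx² = 310
Sxx = Σx² − (Σx)²/n = 310 − 259.2 = 50.8
Sxy = Σxy − (Σx)(Σy)/n = 149 − 194.4 = -45.4
b = Sxy/Sxx = -45.4/50.8 = -0.893701
a = ȳ − b·x̄ = 5.4 − (-0.893701)·7.2 = 11.834646
ŷ(10) = 11.834646 + (-0.893701)·10 = 2.897638
residual = y − ŷ = 3 − 2.897638 = 0.102362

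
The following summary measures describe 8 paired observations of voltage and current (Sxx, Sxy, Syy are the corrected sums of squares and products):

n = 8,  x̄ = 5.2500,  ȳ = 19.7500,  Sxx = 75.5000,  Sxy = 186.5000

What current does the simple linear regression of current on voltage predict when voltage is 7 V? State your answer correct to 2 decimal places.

b = Sxy/Sxx = 186.5/75.5 = 2.470199
a = ȳ − b·x̄ = 19.75 − 2.470199·5.25 = 6.781457
ŷ(7) = a + b·7 = 6.781457 + 2.470199·7 = 24.072848

24.07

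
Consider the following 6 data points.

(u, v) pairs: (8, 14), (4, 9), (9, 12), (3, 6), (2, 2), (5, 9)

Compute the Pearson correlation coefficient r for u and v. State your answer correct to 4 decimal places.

0.9123

n = 6, Σx = 31, Σy = 52, Σxy = 323, Σx² = 199, Σy² = 542
Sxx = Σx² − (Σx)²/n = 199 − 160.166667 = 38.833333
Sxy = Σxy − (Σx)(Σy)/n = 323 − 268.666667 = 54.333333
Syy = Σy² − (Σy)²/n = 542 − 450.666667 = 91.333333
r = Sxy/√(Sxx·Syy) = 54.333333/√(3546.777778) = 54.333333/59.554830 = 0.912325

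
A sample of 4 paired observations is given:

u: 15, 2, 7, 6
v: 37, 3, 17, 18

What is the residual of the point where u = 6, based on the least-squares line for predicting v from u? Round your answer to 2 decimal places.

3.05

n = 4, Σx = 30, Σy = 75, Σxy = 788, Σx² = 314
Sxx = Σx² − (Σx)²/n = 314 − 225 = 89
Sxy = Σxy − (Σx)(Σy)/n = 788 − 562.5 = 225.5
b = Sxy/Sxx = 225.5/89 = 2.533708
a = ȳ − b·x̄ = 18.75 − 2.533708·7.5 = -0.252809
ŷ(6) = -0.252809 + 2.533708·6 = 14.949438
residual = y − ŷ = 18 − 14.949438 = 3.050562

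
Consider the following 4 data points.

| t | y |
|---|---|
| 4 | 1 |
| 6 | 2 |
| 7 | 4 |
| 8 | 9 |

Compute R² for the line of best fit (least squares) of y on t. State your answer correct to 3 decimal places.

n = 4, Σx = 25, Σy = 16, Σxy = 116, Σx² = 165, Σy² = 102
Sxx = Σx² − (Σx)²/n = 165 − 156.25 = 8.75
Sxy = Σxy − (Σx)(Σy)/n = 116 − 100 = 16
Syy = Σy² − (Σy)²/n = 102 − 64 = 38
R² = Sxy²/(Sxx·Syy) = (16)²/(8.75·38) = 0.769925

0.770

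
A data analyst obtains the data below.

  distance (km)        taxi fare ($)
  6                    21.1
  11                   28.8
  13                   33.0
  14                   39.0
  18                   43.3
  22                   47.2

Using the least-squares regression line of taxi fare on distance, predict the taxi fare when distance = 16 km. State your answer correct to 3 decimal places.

n = 6, Σx = 84, Σy = 212.4, Σxy = 3236.2, Σx² = 1330
Sxx = Σx² − (Σx)²/n = 1330 − 1176 = 154
Sxy = Σxy − (Σx)(Σy)/n = 3236.2 − 2973.6 = 262.6
b = Sxy/Sxx = 262.6/154 = 1.705195
a = ȳ − b·x̄ = 35.4 − 1.705195·14 = 11.527273
ŷ(16) = a + b·16 = 11.527273 + 1.705195·16 = 38.810390

38.810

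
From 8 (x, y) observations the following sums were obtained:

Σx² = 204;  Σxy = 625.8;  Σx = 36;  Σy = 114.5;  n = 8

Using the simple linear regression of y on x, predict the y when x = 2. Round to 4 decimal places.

7.7321

Sxx = Σx² − (Σx)²/n = 204 − 162 = 42
Sxy = Σxy − (Σx)(Σy)/n = 625.8 − 515.25 = 110.55
b = Sxy/Sxx = 110.55/42 = 2.632143
a = ȳ − b·x̄ = 14.3125 − 2.632143·4.5 = 2.467857
ŷ(2) = a + b·2 = 2.467857 + 2.632143·2 = 7.732143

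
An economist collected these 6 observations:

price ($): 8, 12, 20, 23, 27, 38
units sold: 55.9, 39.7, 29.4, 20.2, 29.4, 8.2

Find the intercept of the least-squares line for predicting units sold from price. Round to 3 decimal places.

n = 6, Σx = 128, Σy = 182.8, Σxy = 3081.6, Σx² = 3310
Sxx = Σx² − (Σx)²/n = 3310 − 2730.666667 = 579.333333
Sxy = Σxy − (Σx)(Σy)/n = 3081.6 − 3899.733333 = -818.133333
b = Sxy/Sxx = -818.133333/579.333333 = -1.412198
a = ȳ − b·x̄ = 30.466667 − (-1.412198)·21.333333 = 60.593556

60.594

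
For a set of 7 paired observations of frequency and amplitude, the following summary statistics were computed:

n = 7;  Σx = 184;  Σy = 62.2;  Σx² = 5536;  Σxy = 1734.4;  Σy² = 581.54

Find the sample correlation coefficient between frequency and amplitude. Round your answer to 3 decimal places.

0.700

Sxx = Σx² − (Σx)²/n = 5536 − 4836.571429 = 699.428571
Sxy = Σxy − (Σx)(Σy)/n = 1734.4 − 1634.971429 = 99.428571
Syy = Σy² − (Σy)²/n = 581.54 − 552.691429 = 28.848571
r = Sxy/√(Sxx·Syy) = 99.428571/√(20177.515102) = 99.428571/142.047580 = 0.699967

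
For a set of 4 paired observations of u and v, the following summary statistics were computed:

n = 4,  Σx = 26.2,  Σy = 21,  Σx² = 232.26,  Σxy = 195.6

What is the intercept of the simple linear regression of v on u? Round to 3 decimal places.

-1.019

Sxx = Σx² − (Σx)²/n = 232.26 − 171.61 = 60.65
Sxy = Σxy − (Σx)(Σy)/n = 195.6 − 137.55 = 58.05
b = Sxy/Sxx = 58.05/60.65 = 0.957131
a = ȳ − b·x̄ = 5.25 − 0.957131·6.55 = -1.019209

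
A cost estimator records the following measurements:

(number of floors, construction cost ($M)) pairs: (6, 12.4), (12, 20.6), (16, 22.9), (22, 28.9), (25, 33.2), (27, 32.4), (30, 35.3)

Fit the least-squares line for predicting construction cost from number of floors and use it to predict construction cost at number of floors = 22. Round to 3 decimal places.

n = 7, Σx = 138, Σy = 185.7, Σxy = 4087.6, Σx² = 3174
Sxx = Σx² − (Σx)²/n = 3174 − 2720.571429 = 453.428571
Sxy = Σxy − (Σx)(Σy)/n = 4087.6 − 3660.942857 = 426.657143
b = Sxy/Sxx = 426.657143/453.428571 = 0.940958
a = ȳ − b·x̄ = 26.528571 − 0.940958·19.714286 = 7.978261
ŷ(22) = a + b·22 = 7.978261 + 0.940958·22 = 28.679332

28.679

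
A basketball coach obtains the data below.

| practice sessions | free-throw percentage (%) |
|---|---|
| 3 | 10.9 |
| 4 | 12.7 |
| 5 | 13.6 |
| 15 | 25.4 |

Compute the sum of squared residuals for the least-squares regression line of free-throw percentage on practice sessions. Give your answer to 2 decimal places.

0.19

n = 4, Σx = 27, Σy = 62.6, Σxy = 532.5, Σx² = 275, Σy² = 1110.22
Sxx = Σx² − (Σx)²/n = 275 − 182.25 = 92.75
Sxy = Σxy − (Σx)(Σy)/n = 532.5 − 422.55 = 109.95
Syy = Σy² − (Σy)²/n = 1110.22 − 979.69 = 130.53
b = Sxy/Sxx = 109.95/92.75 = 1.185445
SSE = Syy − b·Sxy = 130.53 − 1.185445·109.95 = 0.190350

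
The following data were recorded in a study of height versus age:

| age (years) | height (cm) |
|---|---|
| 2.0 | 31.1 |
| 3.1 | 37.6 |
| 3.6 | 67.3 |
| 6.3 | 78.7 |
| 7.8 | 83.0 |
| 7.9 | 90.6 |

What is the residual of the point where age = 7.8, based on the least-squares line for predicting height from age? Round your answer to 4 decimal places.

n = 6, Σx = 30.7, Σy = 388.3, Σxy = 2279.99, Σx² = 189.51
Sxx = Σx² − (Σx)²/n = 189.51 − 157.081667 = 32.428333
Sxy = Σxy − (Σx)(Σy)/n = 2279.99 − 1986.801667 = 293.188333
b = Sxy/Sxx = 293.188333/32.428333 = 9.041116
a = ȳ − b·x̄ = 64.716667 − 9.041116·5.116667 = 18.456288
ŷ(7.8) = 18.456288 + 9.041116·7.8 = 88.976995
residual = y − ŷ = 83.0 − 88.976995 = -5.976995

-5.9770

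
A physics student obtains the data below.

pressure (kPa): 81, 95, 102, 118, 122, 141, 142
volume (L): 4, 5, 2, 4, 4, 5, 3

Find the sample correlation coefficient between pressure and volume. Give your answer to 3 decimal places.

n = 7, Σx = 801, Σy = 27, Σxy = 3094, Σx² = 94843, Σy² = 111
Sxx = Σx² − (Σx)²/n = 94843 − 91657.285714 = 3185.714286
Sxy = Σxy − (Σx)(Σy)/n = 3094 − 3089.571429 = 4.428571
Syy = Σy² − (Σy)²/n = 111 − 104.142857 = 6.857143
r = Sxy/√(Sxx·Syy) = 4.428571/√(21844.897959) = 4.428571/147.800196 = 0.029963

0.030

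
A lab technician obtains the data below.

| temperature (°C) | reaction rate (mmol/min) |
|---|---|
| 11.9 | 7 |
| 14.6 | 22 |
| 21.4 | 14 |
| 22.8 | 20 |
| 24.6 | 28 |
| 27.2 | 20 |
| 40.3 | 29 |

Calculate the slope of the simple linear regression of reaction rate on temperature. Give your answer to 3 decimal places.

n = 7, Σx = 162.8, Σy = 140, Σxy = 3561.6, Σx² = 4301.66
Sxx = Σx² − (Σx)²/n = 4301.66 − 3786.262857 = 515.397143
Sxy = Σxy − (Σx)(Σy)/n = 3561.6 − 3256 = 305.6
b = Sxy/Sxx = 305.6/515.397143 = 0.592941

0.593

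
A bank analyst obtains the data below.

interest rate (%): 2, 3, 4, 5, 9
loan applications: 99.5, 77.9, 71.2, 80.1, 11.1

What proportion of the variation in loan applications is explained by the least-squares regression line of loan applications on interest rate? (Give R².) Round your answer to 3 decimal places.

n = 5, Σx = 23, Σy = 339.8, Σxy = 1217.9, Σx² = 135, Σy² = 27577.32
Sxx = Σx² − (Σx)²/n = 135 − 105.8 = 29.2
Sxy = Σxy − (Σx)(Σy)/n = 1217.9 − 1563.08 = -345.18
Syy = Σy² − (Σy)²/n = 27577.32 − 23092.808 = 4484.512
R² = Sxy²/(Sxx·Syy) = (-345.18)²/(29.2·4484.512) = 0.909899

0.910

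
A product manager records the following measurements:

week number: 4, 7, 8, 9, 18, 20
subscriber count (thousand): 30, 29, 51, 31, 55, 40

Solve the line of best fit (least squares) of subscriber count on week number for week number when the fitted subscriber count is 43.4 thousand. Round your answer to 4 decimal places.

15.1464

n = 6, Σx = 66, Σy = 236, Σxy = 2800, Σx² = 934
Sxx = Σx² − (Σx)²/n = 934 − 726 = 208
Sxy = Σxy − (Σx)(Σy)/n = 2800 − 2596 = 204
b = Sxy/Sxx = 204/208 = 0.980769
a = ȳ − b·x̄ = 39.333333 − 0.980769·11 = 28.544872
Set a + b·x = 43.4: x = (43.4 − 28.544872) / 0.980769 = 15.146405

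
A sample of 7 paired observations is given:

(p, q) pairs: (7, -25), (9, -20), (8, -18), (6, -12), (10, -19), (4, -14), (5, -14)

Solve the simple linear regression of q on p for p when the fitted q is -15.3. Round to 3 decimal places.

5.194

n = 7, Σx = 49, Σy = -122, Σxy = -887, Σx² = 371
Sxx = Σx² − (Σx)²/n = 371 − 343 = 28
Sxy = Σxy − (Σx)(Σy)/n = -887 − (-854) = -33
b = Sxy/Sxx = -33/28 = -1.178571
a = ȳ − b·x̄ = -17.428571 − (-1.178571)·7 = -9.178571
Set a + b·x = -15.3: x = (-15.3 − (-9.178571)) / (-1.178571) = 5.193939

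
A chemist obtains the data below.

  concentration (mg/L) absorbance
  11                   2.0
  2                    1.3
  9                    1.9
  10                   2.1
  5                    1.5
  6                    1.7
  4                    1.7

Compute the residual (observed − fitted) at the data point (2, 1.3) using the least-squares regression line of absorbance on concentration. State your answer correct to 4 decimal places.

n = 7, Σx = 47, Σy = 12.2, Σxy = 87.2, Σx² = 383
Sxx = Σx² − (Σx)²/n = 383 − 315.571429 = 67.428571
Sxy = Σxy − (Σx)(Σy)/n = 87.2 − 81.914286 = 5.285714
b = Sxy/Sxx = 5.285714/67.428571 = 0.078390
a = ȳ − b·x̄ = 1.742857 − 0.078390·6.714286 = 1.216525
ŷ(2) = 1.216525 + 0.078390·2 = 1.373305
residual = y − ŷ = 1.3 − 1.373305 = -0.073305

-0.0733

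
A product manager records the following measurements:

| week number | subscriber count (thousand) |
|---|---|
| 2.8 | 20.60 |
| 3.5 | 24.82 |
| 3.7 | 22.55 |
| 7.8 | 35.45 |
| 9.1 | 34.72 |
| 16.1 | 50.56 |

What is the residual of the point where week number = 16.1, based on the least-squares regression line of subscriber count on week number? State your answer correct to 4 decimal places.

n = 6, Σx = 43, Σy = 188.7, Σxy = 1634.463, Σx² = 436.64
Sxx = Σx² − (Σx)²/n = 436.64 − 308.166667 = 128.473333
Sxy = Σxy − (Σx)(Σy)/n = 1634.463 − 1352.35 = 282.113
b = Sxy/Sxx = 282.113/128.473333 = 2.195888
a = ȳ − b·x̄ = 31.45 − 2.195888·7.166667 = 15.712806
ŷ(16.1) = 15.712806 + 2.195888·16.1 = 51.066596
residual = y − ŷ = 50.56 − 51.066596 = -0.506596

-0.5066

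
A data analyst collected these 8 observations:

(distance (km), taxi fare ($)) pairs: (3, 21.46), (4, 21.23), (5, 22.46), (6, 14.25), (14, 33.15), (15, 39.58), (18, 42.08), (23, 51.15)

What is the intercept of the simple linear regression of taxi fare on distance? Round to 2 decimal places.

12.72

n = 8, Σx = 88, Σy = 245.36, Σxy = 3338.79, Σx² = 1360
Sxx = Σx² − (Σx)²/n = 1360 − 968 = 392
Sxy = Σxy − (Σx)(Σy)/n = 3338.79 − 2698.96 = 639.83
b = Sxy/Sxx = 639.83/392 = 1.632219
a = ȳ − b·x̄ = 30.67 − 1.632219·11 = 12.715587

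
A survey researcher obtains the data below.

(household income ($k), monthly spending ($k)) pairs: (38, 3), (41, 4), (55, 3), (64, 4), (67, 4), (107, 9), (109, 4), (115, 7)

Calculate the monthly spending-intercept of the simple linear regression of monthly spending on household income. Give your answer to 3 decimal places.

1.073

n = 8, Σx = 596, Σy = 38, Σxy = 3171, Σx² = 51290
Sxx = Σx² − (Σx)²/n = 51290 − 44402 = 6888
Sxy = Σxy − (Σx)(Σy)/n = 3171 − 2831 = 340
b = Sxy/Sxx = 340/6888 = 0.049361
a = ȳ − b·x̄ = 4.75 − 0.049361·74.5 = 1.072590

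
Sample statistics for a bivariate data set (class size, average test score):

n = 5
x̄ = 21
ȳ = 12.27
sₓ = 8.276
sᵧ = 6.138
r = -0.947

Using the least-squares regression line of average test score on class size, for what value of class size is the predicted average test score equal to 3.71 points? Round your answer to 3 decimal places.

b = r · sᵧ/sₓ = -0.947 · 6.138/8.276 = -0.702355
a = ȳ − b·x̄ = 12.27 − (-0.702355)·21 = 27.019445
Set a + b·x = 3.71: x = (3.71 − 27.019445) / (-0.702355) = 33.187577

33.188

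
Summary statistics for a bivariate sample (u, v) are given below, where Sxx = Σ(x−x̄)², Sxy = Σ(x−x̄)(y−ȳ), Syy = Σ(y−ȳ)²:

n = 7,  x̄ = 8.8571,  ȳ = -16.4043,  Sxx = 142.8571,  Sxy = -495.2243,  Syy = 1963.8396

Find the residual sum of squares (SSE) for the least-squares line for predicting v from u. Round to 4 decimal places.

b = Sxy/Sxx = -495.2243/142.8571 = -3.466571
SSE = Syy − b·Sxy = 1963.8396 − (-3.466571)·(-495.2243) = 247.109334

247.1093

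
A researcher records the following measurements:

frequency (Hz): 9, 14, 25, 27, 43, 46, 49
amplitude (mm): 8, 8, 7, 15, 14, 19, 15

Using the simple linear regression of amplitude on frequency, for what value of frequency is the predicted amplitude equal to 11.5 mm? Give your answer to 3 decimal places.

27.103

n = 7, Σx = 213, Σy = 86, Σxy = 2975, Σx² = 7997
Sxx = Σx² − (Σx)²/n = 7997 − 6481.285714 = 1515.714286
Sxy = Σxy − (Σx)(Σy)/n = 2975 − 2616.857143 = 358.142857
b = Sxy/Sxx = 358.142857/1515.714286 = 0.236287
a = ȳ − b·x̄ = 12.285714 − 0.236287·30.428571 = 5.095853
Set a + b·x = 11.5: x = (11.5 − 5.095853) / 0.236287 = 27.103311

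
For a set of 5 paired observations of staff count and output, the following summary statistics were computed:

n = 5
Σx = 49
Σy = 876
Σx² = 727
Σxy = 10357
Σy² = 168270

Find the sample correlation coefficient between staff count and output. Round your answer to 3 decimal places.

Sxx = Σx² − (Σx)²/n = 727 − 480.2 = 246.8
Sxy = Σxy − (Σx)(Σy)/n = 10357 − 8584.8 = 1772.2
Syy = Σy² − (Σy)²/n = 168270 − 153475.2 = 14794.8
r = Sxy/√(Sxx·Syy) = 1772.2/√(3651356.64) = 1772.2/1910.852333 = 0.927440

0.927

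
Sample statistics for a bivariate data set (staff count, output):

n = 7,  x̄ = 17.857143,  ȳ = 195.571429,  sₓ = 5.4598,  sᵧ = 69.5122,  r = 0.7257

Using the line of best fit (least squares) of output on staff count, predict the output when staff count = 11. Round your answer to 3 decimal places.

b = r · sᵧ/sₓ = 0.7257 · 69.5122/5.4598 = 9.239350
a = ȳ − b·x̄ = 195.571429 − 9.239350·17.857143 = 30.583033
ŷ(11) = a + b·11 = 30.583033 + 9.239350·11 = 132.215884

132.216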